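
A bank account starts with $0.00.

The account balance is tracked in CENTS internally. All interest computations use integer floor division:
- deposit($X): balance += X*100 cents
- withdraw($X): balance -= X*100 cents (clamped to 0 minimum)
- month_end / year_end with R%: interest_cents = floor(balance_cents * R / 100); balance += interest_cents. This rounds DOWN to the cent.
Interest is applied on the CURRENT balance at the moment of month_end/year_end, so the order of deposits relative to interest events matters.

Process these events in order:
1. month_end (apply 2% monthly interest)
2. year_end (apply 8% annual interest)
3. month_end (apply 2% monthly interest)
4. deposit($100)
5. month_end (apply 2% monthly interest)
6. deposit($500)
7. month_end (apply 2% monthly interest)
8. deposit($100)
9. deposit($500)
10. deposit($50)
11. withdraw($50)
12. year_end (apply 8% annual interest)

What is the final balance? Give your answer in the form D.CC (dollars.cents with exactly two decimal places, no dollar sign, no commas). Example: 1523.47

Answer: 1311.16

Derivation:
After 1 (month_end (apply 2% monthly interest)): balance=$0.00 total_interest=$0.00
After 2 (year_end (apply 8% annual interest)): balance=$0.00 total_interest=$0.00
After 3 (month_end (apply 2% monthly interest)): balance=$0.00 total_interest=$0.00
After 4 (deposit($100)): balance=$100.00 total_interest=$0.00
After 5 (month_end (apply 2% monthly interest)): balance=$102.00 total_interest=$2.00
After 6 (deposit($500)): balance=$602.00 total_interest=$2.00
After 7 (month_end (apply 2% monthly interest)): balance=$614.04 total_interest=$14.04
After 8 (deposit($100)): balance=$714.04 total_interest=$14.04
After 9 (deposit($500)): balance=$1214.04 total_interest=$14.04
After 10 (deposit($50)): balance=$1264.04 total_interest=$14.04
After 11 (withdraw($50)): balance=$1214.04 total_interest=$14.04
After 12 (year_end (apply 8% annual interest)): balance=$1311.16 total_interest=$111.16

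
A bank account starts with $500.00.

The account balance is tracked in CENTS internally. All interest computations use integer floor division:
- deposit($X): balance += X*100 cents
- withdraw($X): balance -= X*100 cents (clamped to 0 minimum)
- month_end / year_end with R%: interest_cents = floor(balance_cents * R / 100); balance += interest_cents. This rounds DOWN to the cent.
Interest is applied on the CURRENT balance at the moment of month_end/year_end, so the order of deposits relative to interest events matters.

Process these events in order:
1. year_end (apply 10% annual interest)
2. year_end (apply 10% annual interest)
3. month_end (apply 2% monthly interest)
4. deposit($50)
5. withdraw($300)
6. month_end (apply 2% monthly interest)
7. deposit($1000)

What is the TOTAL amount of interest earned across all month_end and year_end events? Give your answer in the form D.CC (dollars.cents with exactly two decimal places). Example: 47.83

After 1 (year_end (apply 10% annual interest)): balance=$550.00 total_interest=$50.00
After 2 (year_end (apply 10% annual interest)): balance=$605.00 total_interest=$105.00
After 3 (month_end (apply 2% monthly interest)): balance=$617.10 total_interest=$117.10
After 4 (deposit($50)): balance=$667.10 total_interest=$117.10
After 5 (withdraw($300)): balance=$367.10 total_interest=$117.10
After 6 (month_end (apply 2% monthly interest)): balance=$374.44 total_interest=$124.44
After 7 (deposit($1000)): balance=$1374.44 total_interest=$124.44

Answer: 124.44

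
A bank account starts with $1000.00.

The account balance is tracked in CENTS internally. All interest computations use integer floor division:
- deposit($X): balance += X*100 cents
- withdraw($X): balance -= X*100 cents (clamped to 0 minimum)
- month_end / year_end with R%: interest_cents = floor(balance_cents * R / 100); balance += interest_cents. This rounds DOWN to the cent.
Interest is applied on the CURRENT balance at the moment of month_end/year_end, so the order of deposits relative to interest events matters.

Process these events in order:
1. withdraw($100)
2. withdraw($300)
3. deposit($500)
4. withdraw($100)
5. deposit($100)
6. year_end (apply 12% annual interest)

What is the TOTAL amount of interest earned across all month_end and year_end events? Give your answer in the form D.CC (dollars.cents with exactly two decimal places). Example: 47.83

After 1 (withdraw($100)): balance=$900.00 total_interest=$0.00
After 2 (withdraw($300)): balance=$600.00 total_interest=$0.00
After 3 (deposit($500)): balance=$1100.00 total_interest=$0.00
After 4 (withdraw($100)): balance=$1000.00 total_interest=$0.00
After 5 (deposit($100)): balance=$1100.00 total_interest=$0.00
After 6 (year_end (apply 12% annual interest)): balance=$1232.00 total_interest=$132.00

Answer: 132.00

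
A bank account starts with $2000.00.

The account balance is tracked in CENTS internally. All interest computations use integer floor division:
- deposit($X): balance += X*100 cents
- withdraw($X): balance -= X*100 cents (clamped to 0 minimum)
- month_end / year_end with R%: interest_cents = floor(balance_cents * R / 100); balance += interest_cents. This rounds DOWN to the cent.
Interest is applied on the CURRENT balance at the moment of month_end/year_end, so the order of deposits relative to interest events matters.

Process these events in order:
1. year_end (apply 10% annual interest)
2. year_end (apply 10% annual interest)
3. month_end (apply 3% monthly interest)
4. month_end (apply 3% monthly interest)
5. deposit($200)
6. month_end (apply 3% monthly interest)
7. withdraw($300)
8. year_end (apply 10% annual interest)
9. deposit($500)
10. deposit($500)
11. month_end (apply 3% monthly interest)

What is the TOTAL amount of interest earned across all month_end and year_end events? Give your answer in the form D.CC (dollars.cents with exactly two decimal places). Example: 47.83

After 1 (year_end (apply 10% annual interest)): balance=$2200.00 total_interest=$200.00
After 2 (year_end (apply 10% annual interest)): balance=$2420.00 total_interest=$420.00
After 3 (month_end (apply 3% monthly interest)): balance=$2492.60 total_interest=$492.60
After 4 (month_end (apply 3% monthly interest)): balance=$2567.37 total_interest=$567.37
After 5 (deposit($200)): balance=$2767.37 total_interest=$567.37
After 6 (month_end (apply 3% monthly interest)): balance=$2850.39 total_interest=$650.39
After 7 (withdraw($300)): balance=$2550.39 total_interest=$650.39
After 8 (year_end (apply 10% annual interest)): balance=$2805.42 total_interest=$905.42
After 9 (deposit($500)): balance=$3305.42 total_interest=$905.42
After 10 (deposit($500)): balance=$3805.42 total_interest=$905.42
After 11 (month_end (apply 3% monthly interest)): balance=$3919.58 total_interest=$1019.58

Answer: 1019.58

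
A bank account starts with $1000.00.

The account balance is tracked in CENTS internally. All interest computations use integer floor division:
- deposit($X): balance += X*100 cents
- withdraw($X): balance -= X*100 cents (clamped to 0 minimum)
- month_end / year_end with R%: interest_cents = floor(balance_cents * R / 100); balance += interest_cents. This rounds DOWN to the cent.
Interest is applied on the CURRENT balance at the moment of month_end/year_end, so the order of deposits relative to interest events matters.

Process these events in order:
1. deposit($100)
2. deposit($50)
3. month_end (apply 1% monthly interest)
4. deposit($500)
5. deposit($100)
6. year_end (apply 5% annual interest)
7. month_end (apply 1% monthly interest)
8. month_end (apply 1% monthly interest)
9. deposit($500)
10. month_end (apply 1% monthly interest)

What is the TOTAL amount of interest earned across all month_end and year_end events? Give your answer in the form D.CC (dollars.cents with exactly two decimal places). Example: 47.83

Answer: 160.60

Derivation:
After 1 (deposit($100)): balance=$1100.00 total_interest=$0.00
After 2 (deposit($50)): balance=$1150.00 total_interest=$0.00
After 3 (month_end (apply 1% monthly interest)): balance=$1161.50 total_interest=$11.50
After 4 (deposit($500)): balance=$1661.50 total_interest=$11.50
After 5 (deposit($100)): balance=$1761.50 total_interest=$11.50
After 6 (year_end (apply 5% annual interest)): balance=$1849.57 total_interest=$99.57
After 7 (month_end (apply 1% monthly interest)): balance=$1868.06 total_interest=$118.06
After 8 (month_end (apply 1% monthly interest)): balance=$1886.74 total_interest=$136.74
After 9 (deposit($500)): balance=$2386.74 total_interest=$136.74
After 10 (month_end (apply 1% monthly interest)): balance=$2410.60 total_interest=$160.60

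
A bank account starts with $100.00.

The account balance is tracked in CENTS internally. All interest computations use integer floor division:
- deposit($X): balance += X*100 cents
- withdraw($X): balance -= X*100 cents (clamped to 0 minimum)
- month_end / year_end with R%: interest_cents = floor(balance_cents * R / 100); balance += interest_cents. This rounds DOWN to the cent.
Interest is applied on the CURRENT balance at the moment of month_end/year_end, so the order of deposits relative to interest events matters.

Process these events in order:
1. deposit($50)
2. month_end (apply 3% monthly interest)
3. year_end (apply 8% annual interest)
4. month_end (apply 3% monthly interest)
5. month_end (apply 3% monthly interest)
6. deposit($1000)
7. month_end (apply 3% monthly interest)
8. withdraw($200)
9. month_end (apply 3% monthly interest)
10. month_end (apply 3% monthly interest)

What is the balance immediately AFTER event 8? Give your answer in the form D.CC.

Answer: 1012.32

Derivation:
After 1 (deposit($50)): balance=$150.00 total_interest=$0.00
After 2 (month_end (apply 3% monthly interest)): balance=$154.50 total_interest=$4.50
After 3 (year_end (apply 8% annual interest)): balance=$166.86 total_interest=$16.86
After 4 (month_end (apply 3% monthly interest)): balance=$171.86 total_interest=$21.86
After 5 (month_end (apply 3% monthly interest)): balance=$177.01 total_interest=$27.01
After 6 (deposit($1000)): balance=$1177.01 total_interest=$27.01
After 7 (month_end (apply 3% monthly interest)): balance=$1212.32 total_interest=$62.32
After 8 (withdraw($200)): balance=$1012.32 total_interest=$62.32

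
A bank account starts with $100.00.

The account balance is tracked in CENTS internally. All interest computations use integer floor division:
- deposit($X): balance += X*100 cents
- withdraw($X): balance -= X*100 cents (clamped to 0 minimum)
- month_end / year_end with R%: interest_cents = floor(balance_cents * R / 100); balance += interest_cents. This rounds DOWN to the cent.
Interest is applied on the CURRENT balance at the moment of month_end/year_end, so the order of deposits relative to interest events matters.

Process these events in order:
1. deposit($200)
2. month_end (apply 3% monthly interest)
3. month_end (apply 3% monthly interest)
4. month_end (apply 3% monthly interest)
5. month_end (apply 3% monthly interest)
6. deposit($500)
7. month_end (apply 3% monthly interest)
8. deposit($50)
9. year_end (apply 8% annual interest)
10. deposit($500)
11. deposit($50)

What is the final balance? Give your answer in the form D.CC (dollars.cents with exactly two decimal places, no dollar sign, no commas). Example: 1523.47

Answer: 1535.78

Derivation:
After 1 (deposit($200)): balance=$300.00 total_interest=$0.00
After 2 (month_end (apply 3% monthly interest)): balance=$309.00 total_interest=$9.00
After 3 (month_end (apply 3% monthly interest)): balance=$318.27 total_interest=$18.27
After 4 (month_end (apply 3% monthly interest)): balance=$327.81 total_interest=$27.81
After 5 (month_end (apply 3% monthly interest)): balance=$337.64 total_interest=$37.64
After 6 (deposit($500)): balance=$837.64 total_interest=$37.64
After 7 (month_end (apply 3% monthly interest)): balance=$862.76 total_interest=$62.76
After 8 (deposit($50)): balance=$912.76 total_interest=$62.76
After 9 (year_end (apply 8% annual interest)): balance=$985.78 total_interest=$135.78
After 10 (deposit($500)): balance=$1485.78 total_interest=$135.78
After 11 (deposit($50)): balance=$1535.78 total_interest=$135.78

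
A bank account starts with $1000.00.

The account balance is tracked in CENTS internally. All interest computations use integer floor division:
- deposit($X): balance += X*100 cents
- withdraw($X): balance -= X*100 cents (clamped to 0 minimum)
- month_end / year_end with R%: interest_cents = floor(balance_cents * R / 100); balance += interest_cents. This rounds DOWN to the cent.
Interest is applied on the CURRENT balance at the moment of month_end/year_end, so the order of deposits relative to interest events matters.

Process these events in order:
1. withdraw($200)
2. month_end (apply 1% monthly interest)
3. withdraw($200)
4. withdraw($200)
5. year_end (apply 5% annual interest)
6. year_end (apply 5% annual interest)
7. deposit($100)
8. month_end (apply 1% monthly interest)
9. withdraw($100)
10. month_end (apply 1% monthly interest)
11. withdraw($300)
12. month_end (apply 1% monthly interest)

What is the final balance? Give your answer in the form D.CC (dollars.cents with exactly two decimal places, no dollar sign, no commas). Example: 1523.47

Answer: 161.45

Derivation:
After 1 (withdraw($200)): balance=$800.00 total_interest=$0.00
After 2 (month_end (apply 1% monthly interest)): balance=$808.00 total_interest=$8.00
After 3 (withdraw($200)): balance=$608.00 total_interest=$8.00
After 4 (withdraw($200)): balance=$408.00 total_interest=$8.00
After 5 (year_end (apply 5% annual interest)): balance=$428.40 total_interest=$28.40
After 6 (year_end (apply 5% annual interest)): balance=$449.82 total_interest=$49.82
After 7 (deposit($100)): balance=$549.82 total_interest=$49.82
After 8 (month_end (apply 1% monthly interest)): balance=$555.31 total_interest=$55.31
After 9 (withdraw($100)): balance=$455.31 total_interest=$55.31
After 10 (month_end (apply 1% monthly interest)): balance=$459.86 total_interest=$59.86
After 11 (withdraw($300)): balance=$159.86 total_interest=$59.86
After 12 (month_end (apply 1% monthly interest)): balance=$161.45 total_interest=$61.45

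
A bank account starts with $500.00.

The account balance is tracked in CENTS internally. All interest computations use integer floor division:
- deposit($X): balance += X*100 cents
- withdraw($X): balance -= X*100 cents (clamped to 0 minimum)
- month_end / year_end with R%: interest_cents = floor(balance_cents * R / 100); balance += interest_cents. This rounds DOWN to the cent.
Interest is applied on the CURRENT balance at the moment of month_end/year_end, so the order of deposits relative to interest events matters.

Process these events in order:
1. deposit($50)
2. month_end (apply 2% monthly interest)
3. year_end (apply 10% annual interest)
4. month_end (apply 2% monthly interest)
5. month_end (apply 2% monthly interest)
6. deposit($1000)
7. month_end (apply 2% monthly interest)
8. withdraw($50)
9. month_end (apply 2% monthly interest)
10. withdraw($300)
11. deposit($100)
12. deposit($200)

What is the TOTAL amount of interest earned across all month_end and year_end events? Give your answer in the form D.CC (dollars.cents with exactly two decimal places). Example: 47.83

Answer: 157.35

Derivation:
After 1 (deposit($50)): balance=$550.00 total_interest=$0.00
After 2 (month_end (apply 2% monthly interest)): balance=$561.00 total_interest=$11.00
After 3 (year_end (apply 10% annual interest)): balance=$617.10 total_interest=$67.10
After 4 (month_end (apply 2% monthly interest)): balance=$629.44 total_interest=$79.44
After 5 (month_end (apply 2% monthly interest)): balance=$642.02 total_interest=$92.02
After 6 (deposit($1000)): balance=$1642.02 total_interest=$92.02
After 7 (month_end (apply 2% monthly interest)): balance=$1674.86 total_interest=$124.86
After 8 (withdraw($50)): balance=$1624.86 total_interest=$124.86
After 9 (month_end (apply 2% monthly interest)): balance=$1657.35 total_interest=$157.35
After 10 (withdraw($300)): balance=$1357.35 total_interest=$157.35
After 11 (deposit($100)): balance=$1457.35 total_interest=$157.35
After 12 (deposit($200)): balance=$1657.35 total_interest=$157.35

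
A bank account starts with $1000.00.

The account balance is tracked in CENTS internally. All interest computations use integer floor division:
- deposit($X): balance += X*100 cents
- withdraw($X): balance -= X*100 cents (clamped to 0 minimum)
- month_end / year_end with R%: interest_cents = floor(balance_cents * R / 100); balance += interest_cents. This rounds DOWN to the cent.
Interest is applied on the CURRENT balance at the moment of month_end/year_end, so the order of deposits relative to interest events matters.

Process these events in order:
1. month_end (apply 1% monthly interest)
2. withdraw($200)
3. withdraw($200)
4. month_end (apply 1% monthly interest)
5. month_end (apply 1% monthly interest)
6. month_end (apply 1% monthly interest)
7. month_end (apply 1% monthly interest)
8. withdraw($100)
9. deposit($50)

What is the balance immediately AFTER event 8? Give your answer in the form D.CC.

After 1 (month_end (apply 1% monthly interest)): balance=$1010.00 total_interest=$10.00
After 2 (withdraw($200)): balance=$810.00 total_interest=$10.00
After 3 (withdraw($200)): balance=$610.00 total_interest=$10.00
After 4 (month_end (apply 1% monthly interest)): balance=$616.10 total_interest=$16.10
After 5 (month_end (apply 1% monthly interest)): balance=$622.26 total_interest=$22.26
After 6 (month_end (apply 1% monthly interest)): balance=$628.48 total_interest=$28.48
After 7 (month_end (apply 1% monthly interest)): balance=$634.76 total_interest=$34.76
After 8 (withdraw($100)): balance=$534.76 total_interest=$34.76

Answer: 534.76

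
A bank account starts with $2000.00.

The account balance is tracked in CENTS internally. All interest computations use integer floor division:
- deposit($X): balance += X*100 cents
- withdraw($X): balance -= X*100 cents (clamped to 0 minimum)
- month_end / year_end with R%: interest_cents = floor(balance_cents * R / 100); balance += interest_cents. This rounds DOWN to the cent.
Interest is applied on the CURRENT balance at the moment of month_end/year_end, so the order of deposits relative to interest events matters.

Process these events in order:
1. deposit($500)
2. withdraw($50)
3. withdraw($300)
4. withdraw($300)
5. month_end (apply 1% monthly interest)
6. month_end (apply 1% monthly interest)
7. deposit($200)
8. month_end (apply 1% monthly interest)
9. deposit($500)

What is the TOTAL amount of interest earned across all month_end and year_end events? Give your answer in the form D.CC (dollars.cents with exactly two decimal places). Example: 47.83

After 1 (deposit($500)): balance=$2500.00 total_interest=$0.00
After 2 (withdraw($50)): balance=$2450.00 total_interest=$0.00
After 3 (withdraw($300)): balance=$2150.00 total_interest=$0.00
After 4 (withdraw($300)): balance=$1850.00 total_interest=$0.00
After 5 (month_end (apply 1% monthly interest)): balance=$1868.50 total_interest=$18.50
After 6 (month_end (apply 1% monthly interest)): balance=$1887.18 total_interest=$37.18
After 7 (deposit($200)): balance=$2087.18 total_interest=$37.18
After 8 (month_end (apply 1% monthly interest)): balance=$2108.05 total_interest=$58.05
After 9 (deposit($500)): balance=$2608.05 total_interest=$58.05

Answer: 58.05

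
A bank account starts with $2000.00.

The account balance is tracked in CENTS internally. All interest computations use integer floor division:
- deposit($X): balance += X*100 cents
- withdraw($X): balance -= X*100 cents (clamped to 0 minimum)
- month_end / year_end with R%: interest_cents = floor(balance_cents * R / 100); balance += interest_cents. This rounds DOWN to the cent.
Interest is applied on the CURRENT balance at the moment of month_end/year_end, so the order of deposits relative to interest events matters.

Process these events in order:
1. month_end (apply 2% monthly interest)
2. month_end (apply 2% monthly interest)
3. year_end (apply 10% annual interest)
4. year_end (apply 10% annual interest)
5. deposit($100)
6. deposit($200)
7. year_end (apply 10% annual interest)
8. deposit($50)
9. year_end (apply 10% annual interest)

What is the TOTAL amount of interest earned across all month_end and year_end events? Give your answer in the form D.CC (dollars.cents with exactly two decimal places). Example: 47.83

Answer: 1114.48

Derivation:
After 1 (month_end (apply 2% monthly interest)): balance=$2040.00 total_interest=$40.00
After 2 (month_end (apply 2% monthly interest)): balance=$2080.80 total_interest=$80.80
After 3 (year_end (apply 10% annual interest)): balance=$2288.88 total_interest=$288.88
After 4 (year_end (apply 10% annual interest)): balance=$2517.76 total_interest=$517.76
After 5 (deposit($100)): balance=$2617.76 total_interest=$517.76
After 6 (deposit($200)): balance=$2817.76 total_interest=$517.76
After 7 (year_end (apply 10% annual interest)): balance=$3099.53 total_interest=$799.53
After 8 (deposit($50)): balance=$3149.53 total_interest=$799.53
After 9 (year_end (apply 10% annual interest)): balance=$3464.48 total_interest=$1114.48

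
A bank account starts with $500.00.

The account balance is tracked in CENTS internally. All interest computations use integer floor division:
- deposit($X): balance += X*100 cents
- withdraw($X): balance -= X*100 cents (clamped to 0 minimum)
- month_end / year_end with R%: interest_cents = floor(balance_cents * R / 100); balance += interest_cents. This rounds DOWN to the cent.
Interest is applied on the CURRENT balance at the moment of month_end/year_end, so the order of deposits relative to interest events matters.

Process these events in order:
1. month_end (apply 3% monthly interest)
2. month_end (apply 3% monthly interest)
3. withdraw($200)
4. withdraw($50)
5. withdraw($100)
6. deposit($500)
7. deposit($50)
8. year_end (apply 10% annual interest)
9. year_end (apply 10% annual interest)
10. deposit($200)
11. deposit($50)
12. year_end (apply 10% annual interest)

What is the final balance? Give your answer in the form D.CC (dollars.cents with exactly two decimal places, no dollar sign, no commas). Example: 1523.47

Answer: 1247.21

Derivation:
After 1 (month_end (apply 3% monthly interest)): balance=$515.00 total_interest=$15.00
After 2 (month_end (apply 3% monthly interest)): balance=$530.45 total_interest=$30.45
After 3 (withdraw($200)): balance=$330.45 total_interest=$30.45
After 4 (withdraw($50)): balance=$280.45 total_interest=$30.45
After 5 (withdraw($100)): balance=$180.45 total_interest=$30.45
After 6 (deposit($500)): balance=$680.45 total_interest=$30.45
After 7 (deposit($50)): balance=$730.45 total_interest=$30.45
After 8 (year_end (apply 10% annual interest)): balance=$803.49 total_interest=$103.49
After 9 (year_end (apply 10% annual interest)): balance=$883.83 total_interest=$183.83
After 10 (deposit($200)): balance=$1083.83 total_interest=$183.83
After 11 (deposit($50)): balance=$1133.83 total_interest=$183.83
After 12 (year_end (apply 10% annual interest)): balance=$1247.21 total_interest=$297.21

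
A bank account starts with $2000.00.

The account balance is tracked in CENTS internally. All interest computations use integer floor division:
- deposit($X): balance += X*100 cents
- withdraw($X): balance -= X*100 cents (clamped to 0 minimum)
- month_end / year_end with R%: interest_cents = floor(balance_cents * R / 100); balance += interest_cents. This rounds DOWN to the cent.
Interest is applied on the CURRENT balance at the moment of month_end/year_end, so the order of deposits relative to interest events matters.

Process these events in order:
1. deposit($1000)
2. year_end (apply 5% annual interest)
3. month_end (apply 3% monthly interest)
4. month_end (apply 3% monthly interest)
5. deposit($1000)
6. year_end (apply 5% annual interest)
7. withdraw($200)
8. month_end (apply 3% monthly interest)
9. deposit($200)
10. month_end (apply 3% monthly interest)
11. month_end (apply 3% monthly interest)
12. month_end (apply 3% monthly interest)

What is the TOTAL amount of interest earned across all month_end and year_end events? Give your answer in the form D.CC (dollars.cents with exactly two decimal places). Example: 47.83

After 1 (deposit($1000)): balance=$3000.00 total_interest=$0.00
After 2 (year_end (apply 5% annual interest)): balance=$3150.00 total_interest=$150.00
After 3 (month_end (apply 3% monthly interest)): balance=$3244.50 total_interest=$244.50
After 4 (month_end (apply 3% monthly interest)): balance=$3341.83 total_interest=$341.83
After 5 (deposit($1000)): balance=$4341.83 total_interest=$341.83
After 6 (year_end (apply 5% annual interest)): balance=$4558.92 total_interest=$558.92
After 7 (withdraw($200)): balance=$4358.92 total_interest=$558.92
After 8 (month_end (apply 3% monthly interest)): balance=$4489.68 total_interest=$689.68
After 9 (deposit($200)): balance=$4689.68 total_interest=$689.68
After 10 (month_end (apply 3% monthly interest)): balance=$4830.37 total_interest=$830.37
After 11 (month_end (apply 3% monthly interest)): balance=$4975.28 total_interest=$975.28
After 12 (month_end (apply 3% monthly interest)): balance=$5124.53 total_interest=$1124.53

Answer: 1124.53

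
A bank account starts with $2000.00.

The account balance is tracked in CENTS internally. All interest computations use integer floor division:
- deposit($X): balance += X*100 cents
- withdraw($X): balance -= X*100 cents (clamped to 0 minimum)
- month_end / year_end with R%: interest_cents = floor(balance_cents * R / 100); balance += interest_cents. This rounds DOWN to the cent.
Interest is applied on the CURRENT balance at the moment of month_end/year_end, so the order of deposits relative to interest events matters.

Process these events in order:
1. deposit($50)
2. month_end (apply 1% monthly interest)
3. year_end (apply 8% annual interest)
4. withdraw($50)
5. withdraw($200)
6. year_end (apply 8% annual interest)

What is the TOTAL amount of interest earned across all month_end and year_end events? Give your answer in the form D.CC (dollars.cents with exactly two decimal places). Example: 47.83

After 1 (deposit($50)): balance=$2050.00 total_interest=$0.00
After 2 (month_end (apply 1% monthly interest)): balance=$2070.50 total_interest=$20.50
After 3 (year_end (apply 8% annual interest)): balance=$2236.14 total_interest=$186.14
After 4 (withdraw($50)): balance=$2186.14 total_interest=$186.14
After 5 (withdraw($200)): balance=$1986.14 total_interest=$186.14
After 6 (year_end (apply 8% annual interest)): balance=$2145.03 total_interest=$345.03

Answer: 345.03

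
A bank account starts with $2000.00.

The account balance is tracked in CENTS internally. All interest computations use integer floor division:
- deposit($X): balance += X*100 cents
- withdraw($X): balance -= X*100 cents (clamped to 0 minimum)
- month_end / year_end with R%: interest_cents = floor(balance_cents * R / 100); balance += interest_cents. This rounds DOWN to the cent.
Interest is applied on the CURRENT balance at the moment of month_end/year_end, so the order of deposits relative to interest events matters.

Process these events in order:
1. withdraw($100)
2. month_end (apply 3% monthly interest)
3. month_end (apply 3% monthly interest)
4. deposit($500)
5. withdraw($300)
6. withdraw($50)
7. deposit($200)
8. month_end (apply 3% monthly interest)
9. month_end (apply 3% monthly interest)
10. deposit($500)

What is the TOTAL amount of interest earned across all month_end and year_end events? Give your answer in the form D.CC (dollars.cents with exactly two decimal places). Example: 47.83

Answer: 259.78

Derivation:
After 1 (withdraw($100)): balance=$1900.00 total_interest=$0.00
After 2 (month_end (apply 3% monthly interest)): balance=$1957.00 total_interest=$57.00
After 3 (month_end (apply 3% monthly interest)): balance=$2015.71 total_interest=$115.71
After 4 (deposit($500)): balance=$2515.71 total_interest=$115.71
After 5 (withdraw($300)): balance=$2215.71 total_interest=$115.71
After 6 (withdraw($50)): balance=$2165.71 total_interest=$115.71
After 7 (deposit($200)): balance=$2365.71 total_interest=$115.71
After 8 (month_end (apply 3% monthly interest)): balance=$2436.68 total_interest=$186.68
After 9 (month_end (apply 3% monthly interest)): balance=$2509.78 total_interest=$259.78
After 10 (deposit($500)): balance=$3009.78 total_interest=$259.78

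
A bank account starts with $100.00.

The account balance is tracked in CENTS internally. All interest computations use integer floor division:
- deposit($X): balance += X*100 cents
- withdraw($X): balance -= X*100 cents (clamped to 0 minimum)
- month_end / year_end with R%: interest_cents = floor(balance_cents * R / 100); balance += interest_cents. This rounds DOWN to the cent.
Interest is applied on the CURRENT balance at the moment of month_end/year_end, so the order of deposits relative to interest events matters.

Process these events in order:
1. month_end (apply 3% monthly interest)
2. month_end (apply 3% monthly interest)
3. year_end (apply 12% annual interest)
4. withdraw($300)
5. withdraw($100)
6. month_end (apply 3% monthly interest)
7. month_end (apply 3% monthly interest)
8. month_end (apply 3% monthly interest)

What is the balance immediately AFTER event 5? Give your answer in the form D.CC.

After 1 (month_end (apply 3% monthly interest)): balance=$103.00 total_interest=$3.00
After 2 (month_end (apply 3% monthly interest)): balance=$106.09 total_interest=$6.09
After 3 (year_end (apply 12% annual interest)): balance=$118.82 total_interest=$18.82
After 4 (withdraw($300)): balance=$0.00 total_interest=$18.82
After 5 (withdraw($100)): balance=$0.00 total_interest=$18.82

Answer: 0.00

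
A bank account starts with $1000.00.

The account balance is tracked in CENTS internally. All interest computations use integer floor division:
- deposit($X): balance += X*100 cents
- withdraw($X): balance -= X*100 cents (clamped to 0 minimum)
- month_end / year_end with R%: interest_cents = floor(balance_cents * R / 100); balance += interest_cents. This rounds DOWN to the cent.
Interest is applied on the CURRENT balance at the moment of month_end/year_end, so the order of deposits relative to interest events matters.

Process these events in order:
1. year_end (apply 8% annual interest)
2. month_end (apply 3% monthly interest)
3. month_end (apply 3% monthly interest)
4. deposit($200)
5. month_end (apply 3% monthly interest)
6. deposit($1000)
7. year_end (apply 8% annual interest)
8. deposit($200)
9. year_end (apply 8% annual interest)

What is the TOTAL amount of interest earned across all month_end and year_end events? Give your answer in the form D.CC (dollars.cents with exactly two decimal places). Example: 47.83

After 1 (year_end (apply 8% annual interest)): balance=$1080.00 total_interest=$80.00
After 2 (month_end (apply 3% monthly interest)): balance=$1112.40 total_interest=$112.40
After 3 (month_end (apply 3% monthly interest)): balance=$1145.77 total_interest=$145.77
After 4 (deposit($200)): balance=$1345.77 total_interest=$145.77
After 5 (month_end (apply 3% monthly interest)): balance=$1386.14 total_interest=$186.14
After 6 (deposit($1000)): balance=$2386.14 total_interest=$186.14
After 7 (year_end (apply 8% annual interest)): balance=$2577.03 total_interest=$377.03
After 8 (deposit($200)): balance=$2777.03 total_interest=$377.03
After 9 (year_end (apply 8% annual interest)): balance=$2999.19 total_interest=$599.19

Answer: 599.19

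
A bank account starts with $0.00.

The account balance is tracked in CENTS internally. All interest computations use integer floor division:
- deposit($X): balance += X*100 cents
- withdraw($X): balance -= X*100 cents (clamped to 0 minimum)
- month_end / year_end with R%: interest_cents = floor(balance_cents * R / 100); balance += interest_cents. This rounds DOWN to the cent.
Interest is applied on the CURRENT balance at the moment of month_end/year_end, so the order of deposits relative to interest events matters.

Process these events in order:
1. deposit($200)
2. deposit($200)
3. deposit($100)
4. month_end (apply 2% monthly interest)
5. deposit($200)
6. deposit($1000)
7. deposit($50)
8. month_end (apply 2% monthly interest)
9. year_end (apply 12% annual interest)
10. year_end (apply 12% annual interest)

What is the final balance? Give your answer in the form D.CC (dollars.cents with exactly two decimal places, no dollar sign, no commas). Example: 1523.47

Answer: 2251.89

Derivation:
After 1 (deposit($200)): balance=$200.00 total_interest=$0.00
After 2 (deposit($200)): balance=$400.00 total_interest=$0.00
After 3 (deposit($100)): balance=$500.00 total_interest=$0.00
After 4 (month_end (apply 2% monthly interest)): balance=$510.00 total_interest=$10.00
After 5 (deposit($200)): balance=$710.00 total_interest=$10.00
After 6 (deposit($1000)): balance=$1710.00 total_interest=$10.00
After 7 (deposit($50)): balance=$1760.00 total_interest=$10.00
After 8 (month_end (apply 2% monthly interest)): balance=$1795.20 total_interest=$45.20
After 9 (year_end (apply 12% annual interest)): balance=$2010.62 total_interest=$260.62
After 10 (year_end (apply 12% annual interest)): balance=$2251.89 total_interest=$501.89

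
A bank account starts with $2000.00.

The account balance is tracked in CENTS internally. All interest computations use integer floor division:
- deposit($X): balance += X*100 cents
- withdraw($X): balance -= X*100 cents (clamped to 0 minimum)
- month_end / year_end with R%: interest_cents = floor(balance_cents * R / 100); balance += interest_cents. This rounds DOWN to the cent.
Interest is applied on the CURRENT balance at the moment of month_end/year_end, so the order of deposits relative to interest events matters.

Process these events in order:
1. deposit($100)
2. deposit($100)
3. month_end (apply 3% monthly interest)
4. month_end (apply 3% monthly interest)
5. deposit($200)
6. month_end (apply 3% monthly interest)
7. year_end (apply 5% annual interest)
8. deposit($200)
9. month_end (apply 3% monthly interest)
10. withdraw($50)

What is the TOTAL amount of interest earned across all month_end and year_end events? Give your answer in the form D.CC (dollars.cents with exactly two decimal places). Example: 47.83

Answer: 428.69

Derivation:
After 1 (deposit($100)): balance=$2100.00 total_interest=$0.00
After 2 (deposit($100)): balance=$2200.00 total_interest=$0.00
After 3 (month_end (apply 3% monthly interest)): balance=$2266.00 total_interest=$66.00
After 4 (month_end (apply 3% monthly interest)): balance=$2333.98 total_interest=$133.98
After 5 (deposit($200)): balance=$2533.98 total_interest=$133.98
After 6 (month_end (apply 3% monthly interest)): balance=$2609.99 total_interest=$209.99
After 7 (year_end (apply 5% annual interest)): balance=$2740.48 total_interest=$340.48
After 8 (deposit($200)): balance=$2940.48 total_interest=$340.48
After 9 (month_end (apply 3% monthly interest)): balance=$3028.69 total_interest=$428.69
After 10 (withdraw($50)): balance=$2978.69 total_interest=$428.69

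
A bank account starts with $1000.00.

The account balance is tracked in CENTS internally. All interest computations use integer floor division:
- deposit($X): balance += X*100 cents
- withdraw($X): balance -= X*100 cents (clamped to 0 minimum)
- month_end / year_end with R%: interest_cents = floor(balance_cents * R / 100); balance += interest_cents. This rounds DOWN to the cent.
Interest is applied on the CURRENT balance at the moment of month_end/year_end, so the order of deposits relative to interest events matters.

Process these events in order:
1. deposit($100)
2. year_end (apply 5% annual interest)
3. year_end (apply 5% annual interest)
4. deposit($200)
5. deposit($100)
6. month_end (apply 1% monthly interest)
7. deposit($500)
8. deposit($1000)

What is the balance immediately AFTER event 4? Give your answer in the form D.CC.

Answer: 1412.75

Derivation:
After 1 (deposit($100)): balance=$1100.00 total_interest=$0.00
After 2 (year_end (apply 5% annual interest)): balance=$1155.00 total_interest=$55.00
After 3 (year_end (apply 5% annual interest)): balance=$1212.75 total_interest=$112.75
After 4 (deposit($200)): balance=$1412.75 total_interest=$112.75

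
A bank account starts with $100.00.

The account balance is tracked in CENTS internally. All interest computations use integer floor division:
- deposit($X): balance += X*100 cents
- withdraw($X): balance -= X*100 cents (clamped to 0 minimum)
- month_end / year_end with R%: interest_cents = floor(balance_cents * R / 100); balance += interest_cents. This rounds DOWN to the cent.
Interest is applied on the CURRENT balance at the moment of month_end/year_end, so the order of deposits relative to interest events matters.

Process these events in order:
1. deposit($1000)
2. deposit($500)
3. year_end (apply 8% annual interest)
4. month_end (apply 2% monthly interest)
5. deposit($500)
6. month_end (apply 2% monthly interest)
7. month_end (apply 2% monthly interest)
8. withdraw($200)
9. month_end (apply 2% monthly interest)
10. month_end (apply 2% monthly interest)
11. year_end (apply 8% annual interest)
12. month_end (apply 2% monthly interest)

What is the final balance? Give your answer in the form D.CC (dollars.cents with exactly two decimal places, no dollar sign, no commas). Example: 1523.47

Answer: 2468.64

Derivation:
After 1 (deposit($1000)): balance=$1100.00 total_interest=$0.00
After 2 (deposit($500)): balance=$1600.00 total_interest=$0.00
After 3 (year_end (apply 8% annual interest)): balance=$1728.00 total_interest=$128.00
After 4 (month_end (apply 2% monthly interest)): balance=$1762.56 total_interest=$162.56
After 5 (deposit($500)): balance=$2262.56 total_interest=$162.56
After 6 (month_end (apply 2% monthly interest)): balance=$2307.81 total_interest=$207.81
After 7 (month_end (apply 2% monthly interest)): balance=$2353.96 total_interest=$253.96
After 8 (withdraw($200)): balance=$2153.96 total_interest=$253.96
After 9 (month_end (apply 2% monthly interest)): balance=$2197.03 total_interest=$297.03
After 10 (month_end (apply 2% monthly interest)): balance=$2240.97 total_interest=$340.97
After 11 (year_end (apply 8% annual interest)): balance=$2420.24 total_interest=$520.24
After 12 (month_end (apply 2% monthly interest)): balance=$2468.64 total_interest=$568.64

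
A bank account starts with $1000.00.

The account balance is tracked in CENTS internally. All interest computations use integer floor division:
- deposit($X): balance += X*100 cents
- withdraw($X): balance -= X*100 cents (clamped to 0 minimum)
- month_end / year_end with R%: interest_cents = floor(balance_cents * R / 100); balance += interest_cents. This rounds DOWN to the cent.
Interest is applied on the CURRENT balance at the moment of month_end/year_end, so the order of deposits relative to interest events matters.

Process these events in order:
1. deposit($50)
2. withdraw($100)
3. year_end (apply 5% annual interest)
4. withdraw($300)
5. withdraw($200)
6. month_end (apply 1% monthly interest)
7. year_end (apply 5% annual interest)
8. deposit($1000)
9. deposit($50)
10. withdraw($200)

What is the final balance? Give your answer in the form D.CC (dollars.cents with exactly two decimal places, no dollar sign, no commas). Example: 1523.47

After 1 (deposit($50)): balance=$1050.00 total_interest=$0.00
After 2 (withdraw($100)): balance=$950.00 total_interest=$0.00
After 3 (year_end (apply 5% annual interest)): balance=$997.50 total_interest=$47.50
After 4 (withdraw($300)): balance=$697.50 total_interest=$47.50
After 5 (withdraw($200)): balance=$497.50 total_interest=$47.50
After 6 (month_end (apply 1% monthly interest)): balance=$502.47 total_interest=$52.47
After 7 (year_end (apply 5% annual interest)): balance=$527.59 total_interest=$77.59
After 8 (deposit($1000)): balance=$1527.59 total_interest=$77.59
After 9 (deposit($50)): balance=$1577.59 total_interest=$77.59
After 10 (withdraw($200)): balance=$1377.59 total_interest=$77.59

Answer: 1377.59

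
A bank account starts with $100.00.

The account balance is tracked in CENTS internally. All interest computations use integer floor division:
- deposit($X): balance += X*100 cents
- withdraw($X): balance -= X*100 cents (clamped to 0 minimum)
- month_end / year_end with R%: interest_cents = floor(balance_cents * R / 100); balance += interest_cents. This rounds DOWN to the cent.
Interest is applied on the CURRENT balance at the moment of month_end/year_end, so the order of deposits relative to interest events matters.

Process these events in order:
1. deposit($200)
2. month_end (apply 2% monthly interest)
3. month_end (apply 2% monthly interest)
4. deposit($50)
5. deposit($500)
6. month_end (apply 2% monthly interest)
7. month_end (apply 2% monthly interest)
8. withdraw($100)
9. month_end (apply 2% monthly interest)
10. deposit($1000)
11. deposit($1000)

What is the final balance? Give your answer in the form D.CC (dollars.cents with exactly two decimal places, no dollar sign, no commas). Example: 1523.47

Answer: 2812.87

Derivation:
After 1 (deposit($200)): balance=$300.00 total_interest=$0.00
After 2 (month_end (apply 2% monthly interest)): balance=$306.00 total_interest=$6.00
After 3 (month_end (apply 2% monthly interest)): balance=$312.12 total_interest=$12.12
After 4 (deposit($50)): balance=$362.12 total_interest=$12.12
After 5 (deposit($500)): balance=$862.12 total_interest=$12.12
After 6 (month_end (apply 2% monthly interest)): balance=$879.36 total_interest=$29.36
After 7 (month_end (apply 2% monthly interest)): balance=$896.94 total_interest=$46.94
After 8 (withdraw($100)): balance=$796.94 total_interest=$46.94
After 9 (month_end (apply 2% monthly interest)): balance=$812.87 total_interest=$62.87
After 10 (deposit($1000)): balance=$1812.87 total_interest=$62.87
After 11 (deposit($1000)): balance=$2812.87 total_interest=$62.87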